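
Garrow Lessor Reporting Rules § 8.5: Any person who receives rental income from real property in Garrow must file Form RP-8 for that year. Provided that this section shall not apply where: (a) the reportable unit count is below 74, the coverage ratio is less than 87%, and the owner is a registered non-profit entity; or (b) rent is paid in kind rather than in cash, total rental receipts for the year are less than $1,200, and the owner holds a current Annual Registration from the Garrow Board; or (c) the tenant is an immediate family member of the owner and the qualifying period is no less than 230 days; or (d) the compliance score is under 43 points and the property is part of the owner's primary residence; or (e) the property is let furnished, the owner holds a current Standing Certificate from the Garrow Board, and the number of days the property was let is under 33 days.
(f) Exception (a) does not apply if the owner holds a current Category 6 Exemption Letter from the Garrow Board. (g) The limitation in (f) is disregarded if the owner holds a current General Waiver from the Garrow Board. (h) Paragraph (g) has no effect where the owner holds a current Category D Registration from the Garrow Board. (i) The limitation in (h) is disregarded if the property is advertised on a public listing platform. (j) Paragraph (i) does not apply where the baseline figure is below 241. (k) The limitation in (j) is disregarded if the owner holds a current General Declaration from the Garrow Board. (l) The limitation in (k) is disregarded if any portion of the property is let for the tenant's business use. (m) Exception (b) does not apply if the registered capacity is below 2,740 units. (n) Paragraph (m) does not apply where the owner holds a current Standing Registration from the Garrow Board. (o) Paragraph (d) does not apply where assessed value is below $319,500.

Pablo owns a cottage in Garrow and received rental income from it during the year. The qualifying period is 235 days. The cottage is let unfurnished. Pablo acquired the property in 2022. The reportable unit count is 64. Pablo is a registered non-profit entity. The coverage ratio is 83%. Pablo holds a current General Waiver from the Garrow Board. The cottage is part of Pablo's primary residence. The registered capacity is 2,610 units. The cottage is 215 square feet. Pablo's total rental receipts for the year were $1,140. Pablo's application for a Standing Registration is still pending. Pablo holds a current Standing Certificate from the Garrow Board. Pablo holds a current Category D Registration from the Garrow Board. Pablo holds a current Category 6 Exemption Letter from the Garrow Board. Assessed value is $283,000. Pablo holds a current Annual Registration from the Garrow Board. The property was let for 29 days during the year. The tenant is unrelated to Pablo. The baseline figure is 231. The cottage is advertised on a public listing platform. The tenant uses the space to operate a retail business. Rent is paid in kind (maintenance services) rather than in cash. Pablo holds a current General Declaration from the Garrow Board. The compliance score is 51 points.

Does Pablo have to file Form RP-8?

Yes — Pablo must file Form RP-8.

Exception (a)'s conditions are all satisfied: the reportable unit count is 64, below the 74 limit; the coverage ratio is 83%, less than the 87% limit; Pablo is a registered non-profit. But applying paragraphs (f)–(l): (f) operates against (a): a current Category 6 Exemption Letter is held. (g) would limit (f) — a current General Waiver is held — but (h) sets (g) aside: (h) operates against (g): a current Category D Registration is held. (i) is engaged (the property is publicly advertised), but yields to (j): (j) operates against (i): the baseline figure is 231, below the 241 limit. (k) is engaged (a current General Declaration is held), but is itself disapplied by (l): (l) operates — the space is let for business use. Exception (a) does not apply.
Exception (b): rent is paid in kind; total rental receipts for the year are $1,140, less than the $1,200 limit; a current Annual Registration is held — every condition holds. But: (m) operates against (b): the registered capacity is 2,610 units, below the 2,740 units limit. (n) is inapplicable (the Standing Registration is not current), so (m) stands. Exception (b) does not apply.
Exception (c) requires that the tenant is an immediate family member of the owner; but the tenant is unrelated to the owner, so (c) is unavailable.
Exception (d) does not apply: the compliance score is 51 points, not under 43 points.
Exception (e) fails — the property is let unfurnished.
None of the exceptions is available; § 8.5 applies in full.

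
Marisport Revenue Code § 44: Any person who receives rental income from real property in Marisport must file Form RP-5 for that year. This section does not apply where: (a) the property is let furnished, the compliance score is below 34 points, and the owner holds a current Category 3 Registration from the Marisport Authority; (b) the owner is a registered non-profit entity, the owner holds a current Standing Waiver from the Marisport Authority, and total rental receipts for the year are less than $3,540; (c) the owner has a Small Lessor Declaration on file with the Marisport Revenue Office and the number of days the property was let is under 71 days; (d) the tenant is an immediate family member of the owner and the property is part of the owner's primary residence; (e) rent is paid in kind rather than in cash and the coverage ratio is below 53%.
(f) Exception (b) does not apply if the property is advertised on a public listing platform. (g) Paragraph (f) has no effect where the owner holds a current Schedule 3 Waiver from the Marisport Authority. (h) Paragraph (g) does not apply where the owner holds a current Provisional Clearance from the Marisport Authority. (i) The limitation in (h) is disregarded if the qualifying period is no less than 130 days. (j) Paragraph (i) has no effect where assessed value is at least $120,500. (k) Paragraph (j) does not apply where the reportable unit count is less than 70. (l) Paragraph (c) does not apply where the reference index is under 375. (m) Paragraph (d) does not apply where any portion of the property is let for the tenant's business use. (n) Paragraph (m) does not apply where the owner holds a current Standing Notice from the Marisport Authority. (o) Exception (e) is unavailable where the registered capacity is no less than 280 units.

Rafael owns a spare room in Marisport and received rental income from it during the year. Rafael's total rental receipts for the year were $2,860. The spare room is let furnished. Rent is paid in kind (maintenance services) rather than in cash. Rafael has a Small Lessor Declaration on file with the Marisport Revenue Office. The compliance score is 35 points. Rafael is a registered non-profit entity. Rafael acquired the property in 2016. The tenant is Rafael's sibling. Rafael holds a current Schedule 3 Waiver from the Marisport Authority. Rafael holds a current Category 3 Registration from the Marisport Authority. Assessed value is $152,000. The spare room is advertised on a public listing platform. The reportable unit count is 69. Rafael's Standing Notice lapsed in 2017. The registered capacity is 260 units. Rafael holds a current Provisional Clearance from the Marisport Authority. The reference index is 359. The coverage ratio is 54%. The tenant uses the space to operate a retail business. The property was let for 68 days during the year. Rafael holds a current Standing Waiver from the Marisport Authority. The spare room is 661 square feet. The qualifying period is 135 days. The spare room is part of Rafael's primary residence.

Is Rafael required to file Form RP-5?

Exception (a) does not apply: the compliance score is 35 points, not below 34 points.
Exception (b)'s conditions are all satisfied: Rafael is a registered non-profit; a current Standing Waiver is held; total rental receipts for the year are $2,860, less than the $3,540 limit. Considering the limiting provisions: (f) applies (the property is publicly advertised), but is displaced by (g): (g) is triggered — a current Schedule 3 Waiver is held. (h) would limit (g) — a current Provisional Clearance is held — but (i) sets (h) aside: (i) operates against (h): the qualifying period is 135 days, meeting the 130 days threshold. (j) would limit (i) — assessed value is $152,000, meeting the $120,500 threshold — but (k) sets (j) aside: (k) applies — the reportable unit count is 69, less than the 70 limit. So (b) applies.
All of (c)'s requirements are met (a Small Lessor Declaration is on file; the number of days the property was let is 68 days, under the 71 days limit). But: (l) operates against (c): the reference index is 359, under the 375 limit. So (c) is unavailable.
All of (d)'s requirements are met (the tenant is an immediate family member; the spare room is part of the primary residence). But: (m) operates against (d): the space is let for business use. (n), which would lift (m), is inapplicable — no current Standing Notice is held. So (d) is unavailable.
Exception (e) does not apply: the coverage ratio is 54%, not below 53%.

No — exception (b) applies; Rafael is not required to file Form RP-5.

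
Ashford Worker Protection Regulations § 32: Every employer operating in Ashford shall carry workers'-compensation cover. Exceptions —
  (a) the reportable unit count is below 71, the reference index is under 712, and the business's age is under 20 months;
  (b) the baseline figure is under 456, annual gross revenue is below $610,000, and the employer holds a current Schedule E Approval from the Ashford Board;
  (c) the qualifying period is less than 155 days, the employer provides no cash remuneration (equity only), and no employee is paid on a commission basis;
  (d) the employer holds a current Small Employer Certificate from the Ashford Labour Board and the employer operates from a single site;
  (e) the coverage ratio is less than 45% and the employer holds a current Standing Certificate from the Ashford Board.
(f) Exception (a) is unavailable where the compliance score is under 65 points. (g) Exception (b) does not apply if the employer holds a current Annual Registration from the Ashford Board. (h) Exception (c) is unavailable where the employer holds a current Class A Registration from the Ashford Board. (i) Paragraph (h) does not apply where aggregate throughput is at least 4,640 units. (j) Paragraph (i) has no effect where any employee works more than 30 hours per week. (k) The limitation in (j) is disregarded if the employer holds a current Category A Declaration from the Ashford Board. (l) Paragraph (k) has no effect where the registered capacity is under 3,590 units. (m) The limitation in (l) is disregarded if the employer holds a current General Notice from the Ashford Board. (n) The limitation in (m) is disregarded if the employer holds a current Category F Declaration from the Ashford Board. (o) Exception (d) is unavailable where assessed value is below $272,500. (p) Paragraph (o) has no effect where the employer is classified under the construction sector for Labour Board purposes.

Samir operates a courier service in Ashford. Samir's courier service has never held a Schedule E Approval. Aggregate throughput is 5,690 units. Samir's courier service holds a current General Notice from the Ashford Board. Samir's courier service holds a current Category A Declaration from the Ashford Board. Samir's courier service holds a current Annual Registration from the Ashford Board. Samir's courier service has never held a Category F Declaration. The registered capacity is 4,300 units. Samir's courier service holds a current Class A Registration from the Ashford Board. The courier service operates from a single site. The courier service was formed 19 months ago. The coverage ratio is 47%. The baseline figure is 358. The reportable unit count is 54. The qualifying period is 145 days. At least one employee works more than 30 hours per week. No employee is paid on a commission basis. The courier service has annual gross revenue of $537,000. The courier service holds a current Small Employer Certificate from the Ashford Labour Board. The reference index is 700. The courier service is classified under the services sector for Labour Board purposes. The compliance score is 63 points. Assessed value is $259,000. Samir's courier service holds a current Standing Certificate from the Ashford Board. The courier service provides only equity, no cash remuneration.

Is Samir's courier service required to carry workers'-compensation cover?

No — exception (c) applies; Samir's courier service is not required to carry workers'-compensation cover.

Exception (a) is satisfied on its face — the reportable unit count is 54, below the 71 limit; the reference index is 700, under the 712 limit; the business's age is 19 months, under the 20 months limit. But applying paragraph (f): (f) applies — the compliance score is 63 points, under the 65 points limit. (a) is therefore removed.
Exception (b) fails — the Schedule E Approval is not current.
Exception (c): the qualifying period is 145 days, less than the 155 days limit; remuneration is equity-only; no employee is paid on commission — every condition holds. As to paragraphs (h)–(n): (h) would limit (c) — a current Class A Registration is held — but (i) sets (h) aside: (i) applies — aggregate throughput is 5,690 units, meeting the 4,640 units threshold. (j) would limit (i) — at least one employee exceeds 30 hours/week — but (k) sets (j) aside: (k) operates against (j): a current Category A Declaration is held. (l) is inapplicable (the registered capacity is 4,300 units, not under 3,590 units), so (k) stands. Exception (c) stands.
Exception (d): a current Small Employer Certificate is held; the employer operates from a single site — every condition holds. But applying paragraphs (o)–(p): (o) operates against (d): assessed value is $259,000, below the $272,500 limit. (p) is inapplicable (the courier service is classified under the services sector), so (o) stands. Exception (d) does not apply.
Exception (e) fails — the coverage ratio is 47%, not less than 45%.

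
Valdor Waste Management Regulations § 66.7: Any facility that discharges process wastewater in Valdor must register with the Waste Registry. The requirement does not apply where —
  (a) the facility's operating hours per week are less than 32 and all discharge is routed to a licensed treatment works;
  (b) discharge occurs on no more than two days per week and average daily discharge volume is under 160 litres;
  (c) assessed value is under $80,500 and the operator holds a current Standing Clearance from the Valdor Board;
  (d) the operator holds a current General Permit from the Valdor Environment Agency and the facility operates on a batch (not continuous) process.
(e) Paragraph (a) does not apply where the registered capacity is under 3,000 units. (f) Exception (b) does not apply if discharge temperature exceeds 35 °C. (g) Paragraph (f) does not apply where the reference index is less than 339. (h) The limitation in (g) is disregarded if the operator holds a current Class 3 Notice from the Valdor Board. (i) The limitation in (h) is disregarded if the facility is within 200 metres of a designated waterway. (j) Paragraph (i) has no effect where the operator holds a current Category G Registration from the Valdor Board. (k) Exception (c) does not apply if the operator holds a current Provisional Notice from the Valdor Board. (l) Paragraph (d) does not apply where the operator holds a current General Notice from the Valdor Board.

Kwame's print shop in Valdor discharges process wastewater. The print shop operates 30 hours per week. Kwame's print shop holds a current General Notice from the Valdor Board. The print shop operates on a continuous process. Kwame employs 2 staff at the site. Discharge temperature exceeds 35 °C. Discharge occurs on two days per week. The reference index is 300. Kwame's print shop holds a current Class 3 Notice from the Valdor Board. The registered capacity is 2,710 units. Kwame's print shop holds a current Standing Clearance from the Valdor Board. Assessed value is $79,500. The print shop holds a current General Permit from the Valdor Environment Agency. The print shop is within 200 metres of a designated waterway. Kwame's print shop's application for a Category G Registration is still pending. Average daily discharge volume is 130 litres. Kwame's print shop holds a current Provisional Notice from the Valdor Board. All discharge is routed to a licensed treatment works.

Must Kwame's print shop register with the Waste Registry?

Exception (a)'s conditions are all satisfied: the facility's operating hours per week are 30, less than the 32 limit; discharge is routed to a licensed treatment works. But: (e) operates against (a): the registered capacity is 2,710 units, under the 3,000 units limit. Exception (a) does not apply.
Exception (b): discharge occurs on no more than two days per week; average daily discharge volume is 130 litres, under the 160 litres limit — every condition holds. Considering the limiting provisions: (f) would limit (b) — discharge temperature exceeds 35 °C — but (g) sets (f) aside: (g) is engaged — the reference index is 300, less than the 339 limit. (h) operates (a current Class 3 Notice is held), but is displaced by (i): (i) operates — the print shop is within 200 m of a designated waterway. (j), which would lift (i), is not triggered — the Category G Registration is not current. Exception (b) stands.
Exception (c) is satisfied on its face — assessed value is $79,500, under the $80,500 limit; a current Standing Clearance is held. But applying paragraph (k): (k) is engaged — a current Provisional Notice is held. Exception (c) does not apply.
Exception (d) does not apply: the facility operates on a continuous process.

No — exception (b) applies; Kwame's print shop is not required to register with the Waste Registry.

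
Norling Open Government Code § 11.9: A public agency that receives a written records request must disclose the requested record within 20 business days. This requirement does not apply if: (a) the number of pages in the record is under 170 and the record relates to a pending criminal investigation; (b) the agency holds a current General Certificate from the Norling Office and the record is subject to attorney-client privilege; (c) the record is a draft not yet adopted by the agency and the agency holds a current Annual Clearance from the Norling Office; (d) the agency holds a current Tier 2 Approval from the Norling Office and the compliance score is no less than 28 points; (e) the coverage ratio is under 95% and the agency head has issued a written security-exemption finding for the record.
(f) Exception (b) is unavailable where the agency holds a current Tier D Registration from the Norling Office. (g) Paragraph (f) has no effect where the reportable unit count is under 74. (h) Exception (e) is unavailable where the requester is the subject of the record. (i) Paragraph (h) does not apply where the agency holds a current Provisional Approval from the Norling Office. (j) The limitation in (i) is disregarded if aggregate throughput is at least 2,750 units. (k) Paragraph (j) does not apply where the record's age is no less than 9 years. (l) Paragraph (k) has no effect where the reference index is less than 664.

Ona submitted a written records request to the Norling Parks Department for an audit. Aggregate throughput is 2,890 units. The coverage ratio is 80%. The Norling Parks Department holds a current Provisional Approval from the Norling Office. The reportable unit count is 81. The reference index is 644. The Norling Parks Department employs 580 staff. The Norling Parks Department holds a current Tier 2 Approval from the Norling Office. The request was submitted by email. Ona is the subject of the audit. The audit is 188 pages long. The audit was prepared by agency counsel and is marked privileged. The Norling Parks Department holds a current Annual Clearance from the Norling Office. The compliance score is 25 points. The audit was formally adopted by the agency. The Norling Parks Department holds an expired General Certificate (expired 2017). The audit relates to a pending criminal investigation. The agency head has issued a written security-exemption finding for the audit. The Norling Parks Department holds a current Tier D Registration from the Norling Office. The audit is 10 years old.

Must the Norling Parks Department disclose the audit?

Yes — the Norling Parks Department must disclose the audit.

Exception (a) requires that the number of pages in the record is under 170; but the number of pages in the record is 188, not under 170, so (a) is unavailable.
Exception (b) does not apply: there is no General Certificate in force.
Exception (c) does not apply: the audit has been formally adopted.
Exception (d) requires that the compliance score is no less than 28 points; but the compliance score is 25 points, short of 28 points, so (d) is unavailable.
All of (e)'s requirements are met (the coverage ratio is 80%, under the 95% limit; a written security-exemption finding has been issued). But applying paragraphs (h)–(l): (h) operates against (e): Ona is the subject of the audit. (i) operates (a current Provisional Approval is held), but is overridden by (j): (j) is engaged — aggregate throughput is 2,890 units, meeting the 2,750 units threshold. (k) would limit (j) — the record's age is 10 years, meeting the 9 years threshold — but (l) sets (k) aside: (l) operates against (k): the reference index is 644, less than the 664 limit. So (e) is unavailable.
No exception applies. The general rule governs.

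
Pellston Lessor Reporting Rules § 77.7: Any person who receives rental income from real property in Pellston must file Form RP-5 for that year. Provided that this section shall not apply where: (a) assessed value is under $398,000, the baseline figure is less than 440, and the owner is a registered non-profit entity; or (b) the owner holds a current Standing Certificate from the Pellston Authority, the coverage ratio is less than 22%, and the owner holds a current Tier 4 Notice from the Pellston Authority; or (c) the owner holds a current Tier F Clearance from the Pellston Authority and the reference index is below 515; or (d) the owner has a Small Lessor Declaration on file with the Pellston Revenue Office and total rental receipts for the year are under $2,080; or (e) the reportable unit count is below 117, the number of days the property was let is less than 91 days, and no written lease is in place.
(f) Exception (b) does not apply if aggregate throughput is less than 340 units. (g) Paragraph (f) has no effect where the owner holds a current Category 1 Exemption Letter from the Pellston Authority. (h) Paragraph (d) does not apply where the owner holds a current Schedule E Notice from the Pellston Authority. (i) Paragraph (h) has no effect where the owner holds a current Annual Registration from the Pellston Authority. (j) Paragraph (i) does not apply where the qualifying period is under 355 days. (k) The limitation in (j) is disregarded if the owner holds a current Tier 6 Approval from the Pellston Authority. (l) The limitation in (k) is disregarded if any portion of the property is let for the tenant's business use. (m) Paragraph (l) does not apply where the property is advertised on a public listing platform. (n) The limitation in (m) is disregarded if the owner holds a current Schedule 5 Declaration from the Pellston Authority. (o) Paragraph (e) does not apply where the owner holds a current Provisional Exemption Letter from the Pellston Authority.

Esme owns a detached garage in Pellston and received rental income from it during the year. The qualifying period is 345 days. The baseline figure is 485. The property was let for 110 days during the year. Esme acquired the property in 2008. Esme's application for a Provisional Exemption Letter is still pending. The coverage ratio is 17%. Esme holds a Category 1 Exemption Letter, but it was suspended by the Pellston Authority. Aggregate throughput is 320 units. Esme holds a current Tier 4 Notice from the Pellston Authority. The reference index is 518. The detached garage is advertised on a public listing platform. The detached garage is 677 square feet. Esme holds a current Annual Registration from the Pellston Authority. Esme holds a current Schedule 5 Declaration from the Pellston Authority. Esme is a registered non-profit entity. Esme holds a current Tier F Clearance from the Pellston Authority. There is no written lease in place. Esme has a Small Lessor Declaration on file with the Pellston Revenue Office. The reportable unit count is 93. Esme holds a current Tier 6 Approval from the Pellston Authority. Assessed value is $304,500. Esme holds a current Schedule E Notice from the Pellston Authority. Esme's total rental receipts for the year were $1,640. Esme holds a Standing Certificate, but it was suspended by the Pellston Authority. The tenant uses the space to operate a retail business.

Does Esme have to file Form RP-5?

Exception (a) does not apply: the baseline figure is 485, not less than 440.
Exception (b) fails — the Standing Certificate is not current.
Exception (c) does not apply: the reference index is 518, not below 515.
All of (d)'s requirements are met (a Small Lessor Declaration is on file; total rental receipts for the year are $1,640, under the $2,080 limit). But: (h) operates against (d): a current Schedule E Notice is held. (i) is engaged (a current Annual Registration is held), but is itself disapplied by (j): (j) is engaged — the qualifying period is 345 days, under the 355 days limit. (k) would limit (j) — a current Tier 6 Approval is held — but (l) sets (k) aside: (l) is triggered — the space is let for business use. (m) would limit (l) — the property is publicly advertised — but (n) sets (m) aside: (n) applies — a current Schedule 5 Declaration is held. Exception (d) does not apply.
Exception (e) does not apply: the number of days the property was let is 110 days, not less than 91 days.
None of the exceptions is available; § 77.7 applies in full.

Yes — Esme must file Form RP-5.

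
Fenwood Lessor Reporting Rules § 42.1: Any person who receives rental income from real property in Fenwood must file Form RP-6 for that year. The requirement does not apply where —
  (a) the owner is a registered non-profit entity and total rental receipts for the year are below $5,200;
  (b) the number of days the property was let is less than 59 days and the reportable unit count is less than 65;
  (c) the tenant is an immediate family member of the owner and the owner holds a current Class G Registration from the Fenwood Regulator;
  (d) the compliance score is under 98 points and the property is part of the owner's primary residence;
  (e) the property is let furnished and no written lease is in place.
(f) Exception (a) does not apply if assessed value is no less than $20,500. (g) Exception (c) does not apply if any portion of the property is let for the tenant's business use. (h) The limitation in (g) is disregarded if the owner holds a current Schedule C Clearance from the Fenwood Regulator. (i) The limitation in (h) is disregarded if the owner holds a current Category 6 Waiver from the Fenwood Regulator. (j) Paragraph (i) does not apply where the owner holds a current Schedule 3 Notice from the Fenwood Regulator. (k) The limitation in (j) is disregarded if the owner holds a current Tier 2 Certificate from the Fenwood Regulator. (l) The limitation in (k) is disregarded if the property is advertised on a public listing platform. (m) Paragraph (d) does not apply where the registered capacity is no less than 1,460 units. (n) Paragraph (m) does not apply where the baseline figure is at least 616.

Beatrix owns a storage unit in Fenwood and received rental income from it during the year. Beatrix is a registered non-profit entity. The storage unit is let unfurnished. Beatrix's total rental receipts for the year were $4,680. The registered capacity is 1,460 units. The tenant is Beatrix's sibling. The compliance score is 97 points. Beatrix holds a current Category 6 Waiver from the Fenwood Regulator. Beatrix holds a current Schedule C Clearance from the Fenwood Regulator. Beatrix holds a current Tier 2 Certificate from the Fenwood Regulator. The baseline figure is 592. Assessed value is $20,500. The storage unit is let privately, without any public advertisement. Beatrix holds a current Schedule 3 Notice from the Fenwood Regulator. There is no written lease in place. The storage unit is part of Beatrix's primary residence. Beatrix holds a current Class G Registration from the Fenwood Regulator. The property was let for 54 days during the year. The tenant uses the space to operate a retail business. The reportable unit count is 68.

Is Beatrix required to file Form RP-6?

Yes — Beatrix must file Form RP-6.

All of (a)'s requirements are met (Beatrix is a registered non-profit; total rental receipts for the year are $4,680, below the $5,200 limit). Turning to paragraph (f): (f) is engaged — assessed value is $20,500, meeting the $20,500 threshold. So (a) is unavailable.
Exception (b) requires that the reportable unit count is less than 65; but the reportable unit count is 68, not less than 65, so (b) is unavailable.
Exception (c) is satisfied on its face — the tenant is an immediate family member; a current Class G Registration is held. But applying paragraphs (g)–(l): (g) operates against (c): the space is let for business use. (h) applies (a current Schedule C Clearance is held), but is overridden by (i): (i) applies — a current Category 6 Waiver is held. (j) operates (a current Schedule 3 Notice is held), but yields to (k): (k) is engaged — a current Tier 2 Certificate is held. (l) is not triggered (the property is let privately without advertisement), so (k) stands. (c) is therefore removed.
All of (d)'s requirements are met (the compliance score is 97 points, under the 98 points limit; the storage unit is part of the primary residence). But applying paragraphs (m)–(n): (m) operates against (d): the registered capacity is 1,460 units, meeting the 1,460 units threshold. (n), which would lift (m), does not operate here — the baseline figure is 592, short of 616. So (d) is unavailable.
Exception (e) requires that the property is let furnished; but the property is let unfurnished, so (e) is unavailable.
Every exception is unavailable, so the rule governs.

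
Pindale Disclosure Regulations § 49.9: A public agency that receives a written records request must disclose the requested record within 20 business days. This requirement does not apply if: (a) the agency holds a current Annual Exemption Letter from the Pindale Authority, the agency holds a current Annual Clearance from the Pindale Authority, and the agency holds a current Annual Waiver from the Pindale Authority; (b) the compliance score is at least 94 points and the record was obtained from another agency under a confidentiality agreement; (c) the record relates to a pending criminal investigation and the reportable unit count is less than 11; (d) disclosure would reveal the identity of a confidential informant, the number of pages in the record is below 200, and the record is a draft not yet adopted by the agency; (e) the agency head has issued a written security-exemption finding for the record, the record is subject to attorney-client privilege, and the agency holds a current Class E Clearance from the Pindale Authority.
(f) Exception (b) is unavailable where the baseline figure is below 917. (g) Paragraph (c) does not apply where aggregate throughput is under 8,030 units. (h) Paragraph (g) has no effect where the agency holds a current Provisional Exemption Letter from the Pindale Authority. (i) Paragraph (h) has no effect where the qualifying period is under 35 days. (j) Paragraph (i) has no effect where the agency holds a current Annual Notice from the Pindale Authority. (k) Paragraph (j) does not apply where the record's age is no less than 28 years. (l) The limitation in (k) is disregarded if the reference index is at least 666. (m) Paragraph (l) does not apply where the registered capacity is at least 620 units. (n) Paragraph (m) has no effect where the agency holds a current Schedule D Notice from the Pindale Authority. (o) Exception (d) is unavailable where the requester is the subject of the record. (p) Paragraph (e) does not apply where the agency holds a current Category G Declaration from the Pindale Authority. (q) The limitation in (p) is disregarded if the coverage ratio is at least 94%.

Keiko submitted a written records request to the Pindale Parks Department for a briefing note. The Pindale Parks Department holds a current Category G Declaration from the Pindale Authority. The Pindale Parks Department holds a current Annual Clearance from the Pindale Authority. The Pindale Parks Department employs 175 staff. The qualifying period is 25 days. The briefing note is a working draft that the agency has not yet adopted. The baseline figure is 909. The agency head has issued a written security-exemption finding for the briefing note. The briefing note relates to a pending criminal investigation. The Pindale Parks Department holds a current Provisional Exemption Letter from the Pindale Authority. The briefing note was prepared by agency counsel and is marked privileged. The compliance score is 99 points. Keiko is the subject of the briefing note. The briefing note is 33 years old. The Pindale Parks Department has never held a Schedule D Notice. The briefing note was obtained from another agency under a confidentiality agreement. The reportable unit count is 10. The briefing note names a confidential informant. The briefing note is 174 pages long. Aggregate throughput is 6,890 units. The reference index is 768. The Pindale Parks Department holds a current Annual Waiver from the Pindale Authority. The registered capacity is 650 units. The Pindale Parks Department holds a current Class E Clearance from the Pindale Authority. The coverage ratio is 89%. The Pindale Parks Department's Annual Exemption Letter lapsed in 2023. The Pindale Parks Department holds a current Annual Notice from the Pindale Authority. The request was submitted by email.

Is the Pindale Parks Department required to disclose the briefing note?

Exception (a) fails — there is no Annual Exemption Letter in force.
All of (b)'s requirements are met (the compliance score is 99 points, meeting the 94 points threshold; the briefing note was obtained under a confidentiality agreement). However, paragraph (f) must be considered: (f) is engaged — the baseline figure is 909, below the 917 limit. So (b) is unavailable.
Exception (c) is satisfied on its face — the briefing note relates to a pending investigation; the reportable unit count is 10, less than the 11 limit. Turning to paragraphs (g)–(n): (g) operates against (c): aggregate throughput is 6,890 units, under the 8,030 units limit. (h) applies (a current Provisional Exemption Letter is held), but is itself disapplied by (i): (i) operates against (h): the qualifying period is 25 days, under the 35 days limit. (j) would limit (i) — a current Annual Notice is held — but (k) sets (j) aside: (k) operates against (j): the record's age is 33 years, meeting the 28 years threshold. (l) is engaged (the reference index is 768, meeting the 666 threshold), but is set aside by (m): (m) operates against (l): the registered capacity is 650 units, meeting the 620 units threshold. (n) is not engaged (no current Schedule D Notice is held), so (m) stands. Exception (c) does not apply.
Exception (d): the briefing note names a confidential informant; the number of pages in the record is 174, below the 200 limit; the briefing note is an unadopted draft — every condition holds. But applying paragraph (o): (o) operates against (d): Keiko is the subject of the briefing note. Exception (d) does not apply.
Exception (e) is satisfied on its face — a written security-exemption finding has been issued; the briefing note is privileged; a current Class E Clearance is held. But: (p) operates against (e): a current Category G Declaration is held. (q) is inapplicable (the coverage ratio is 89%, short of 94%), so (p) stands. Exception (e) does not apply.
No exception displaces § 49.9.

Yes — the Pindale Parks Department must disclose the briefing note.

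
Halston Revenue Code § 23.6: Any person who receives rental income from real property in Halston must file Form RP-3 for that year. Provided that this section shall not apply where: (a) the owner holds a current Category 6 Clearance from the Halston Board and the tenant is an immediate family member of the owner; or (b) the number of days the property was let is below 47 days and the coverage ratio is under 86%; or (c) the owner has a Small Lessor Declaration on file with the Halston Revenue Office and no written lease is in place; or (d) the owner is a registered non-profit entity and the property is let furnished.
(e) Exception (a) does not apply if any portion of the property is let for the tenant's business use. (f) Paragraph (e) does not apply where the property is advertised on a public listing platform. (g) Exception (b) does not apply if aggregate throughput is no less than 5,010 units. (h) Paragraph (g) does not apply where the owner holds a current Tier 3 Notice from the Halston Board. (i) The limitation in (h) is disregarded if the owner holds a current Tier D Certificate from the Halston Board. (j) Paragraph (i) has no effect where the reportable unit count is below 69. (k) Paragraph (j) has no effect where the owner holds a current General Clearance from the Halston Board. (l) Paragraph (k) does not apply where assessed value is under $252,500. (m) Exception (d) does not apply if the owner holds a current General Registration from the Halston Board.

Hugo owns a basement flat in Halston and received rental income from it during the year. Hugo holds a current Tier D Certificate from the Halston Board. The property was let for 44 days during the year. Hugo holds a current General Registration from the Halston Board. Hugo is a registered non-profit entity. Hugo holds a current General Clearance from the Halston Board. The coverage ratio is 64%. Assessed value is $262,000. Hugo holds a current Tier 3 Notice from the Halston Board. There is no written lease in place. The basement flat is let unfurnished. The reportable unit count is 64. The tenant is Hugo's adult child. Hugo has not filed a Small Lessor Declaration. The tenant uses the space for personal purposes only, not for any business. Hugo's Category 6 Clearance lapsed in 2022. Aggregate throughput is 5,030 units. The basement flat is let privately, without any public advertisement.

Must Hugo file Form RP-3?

Exception (a) does not apply: the Category 6 Clearance is not current.
All of (b)'s requirements are met (the number of days the property was let is 44 days, below the 47 days limit; the coverage ratio is 64%, under the 86% limit). But applying paragraphs (g)–(l): (g) operates — aggregate throughput is 5,030 units, meeting the 5,010 units threshold. (h) operates (a current Tier 3 Notice is held), but is set aside by (i): (i) operates against (h): a current Tier D Certificate is held. (j) would limit (i) — the reportable unit count is 64, below the 69 limit — but (k) sets (j) aside: (k) operates against (j): a current General Clearance is held. (l) is not triggered (assessed value is $262,000, not under $252,500), so (k) stands. (b) is therefore removed.
Exception (c) does not apply: no Small Lessor Declaration is on file.
Exception (d) fails — the property is let unfurnished.
No exception is made out. Hugo falls within the general rule.

Yes — Hugo must file Form RP-3.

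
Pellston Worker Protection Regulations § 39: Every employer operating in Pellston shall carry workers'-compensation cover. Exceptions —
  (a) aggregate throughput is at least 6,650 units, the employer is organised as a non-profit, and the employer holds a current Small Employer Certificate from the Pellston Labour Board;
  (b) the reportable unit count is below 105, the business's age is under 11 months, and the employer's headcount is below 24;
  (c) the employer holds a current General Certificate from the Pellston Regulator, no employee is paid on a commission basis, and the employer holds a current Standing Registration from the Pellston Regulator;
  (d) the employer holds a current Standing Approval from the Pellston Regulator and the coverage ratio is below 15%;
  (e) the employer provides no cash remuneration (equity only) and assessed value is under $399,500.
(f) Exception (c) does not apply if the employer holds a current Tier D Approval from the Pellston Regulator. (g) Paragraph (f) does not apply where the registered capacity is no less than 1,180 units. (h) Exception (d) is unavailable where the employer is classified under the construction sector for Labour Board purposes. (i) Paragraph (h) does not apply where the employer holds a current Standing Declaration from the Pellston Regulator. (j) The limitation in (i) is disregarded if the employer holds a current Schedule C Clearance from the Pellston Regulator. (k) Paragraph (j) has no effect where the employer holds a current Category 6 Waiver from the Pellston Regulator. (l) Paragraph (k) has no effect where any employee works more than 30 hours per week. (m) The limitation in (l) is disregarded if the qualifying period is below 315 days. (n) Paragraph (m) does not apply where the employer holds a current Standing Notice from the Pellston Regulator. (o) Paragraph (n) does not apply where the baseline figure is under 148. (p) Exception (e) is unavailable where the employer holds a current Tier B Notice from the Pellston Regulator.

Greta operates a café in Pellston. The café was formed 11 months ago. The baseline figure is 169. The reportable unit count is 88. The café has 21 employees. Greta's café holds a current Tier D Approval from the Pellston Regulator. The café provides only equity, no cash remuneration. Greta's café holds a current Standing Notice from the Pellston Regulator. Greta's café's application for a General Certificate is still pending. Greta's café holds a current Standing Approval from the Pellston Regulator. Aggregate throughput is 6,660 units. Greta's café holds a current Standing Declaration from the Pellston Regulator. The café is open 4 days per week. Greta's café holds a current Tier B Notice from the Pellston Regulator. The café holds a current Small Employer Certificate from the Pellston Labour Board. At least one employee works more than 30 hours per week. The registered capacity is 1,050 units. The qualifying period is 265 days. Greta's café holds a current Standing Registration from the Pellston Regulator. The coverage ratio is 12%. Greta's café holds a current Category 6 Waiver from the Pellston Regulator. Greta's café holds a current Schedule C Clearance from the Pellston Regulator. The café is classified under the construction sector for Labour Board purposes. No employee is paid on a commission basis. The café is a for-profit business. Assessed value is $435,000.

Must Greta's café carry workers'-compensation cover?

Yes — Greta's café must carry workers'-compensation cover.

Exception (a) fails — the employer is for-profit.
Exception (b) fails — the business's age is 11 months, not under 11 months.
Exception (c) requires that the employer holds a current General Certificate from the Pellston Regulator; but there is no General Certificate in force, so (c) is unavailable.
Exception (d): a current Standing Approval is held; the coverage ratio is 12%, below the 15% limit — every condition holds. But: (h) is engaged — the café is classified under the construction sector. (i) applies (a current Standing Declaration is held), but yields to (j): (j) operates against (i): a current Schedule C Clearance is held. (k) would limit (j) — a current Category 6 Waiver is held — but (l) sets (k) aside: (l) operates — at least one employee exceeds 30 hours/week. (m) is engaged (the qualifying period is 265 days, below the 315 days limit), but is itself disapplied by (n): (n) operates against (m): a current Standing Notice is held. (o) is not triggered (the baseline figure is 169, not under 148), so (n) stands. Exception (d) does not apply.
Exception (e) fails — assessed value is $435,000, not under $399,500.
No exception is made out. Greta's café falls within the general rule.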